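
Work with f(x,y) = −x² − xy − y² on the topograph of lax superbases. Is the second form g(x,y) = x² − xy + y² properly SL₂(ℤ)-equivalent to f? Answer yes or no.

D₁ = -3, D₂ = -3
f is negative-definite; reduce −f:
−f: reduced (well bottom): (1,1,1) with a≤c, −a<b≤a
flip sign back: reduced form of f is (-1,-1,-1)
g: translate: b→1 (≡-1 mod 2), so (1,-1,1)→(1,1,1)
g: reduced (well bottom): (1,1,1) with a≤c, −a<b≤a
reduced forms (-1, -1, -1) vs (1, 1, 1) ⇒ inequivalent

no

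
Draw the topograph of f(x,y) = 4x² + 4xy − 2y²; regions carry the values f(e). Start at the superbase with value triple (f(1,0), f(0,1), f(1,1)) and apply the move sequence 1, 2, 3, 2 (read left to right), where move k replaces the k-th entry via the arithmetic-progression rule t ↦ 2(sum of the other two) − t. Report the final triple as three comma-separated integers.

start (4,-2,6) = (f(1,0),f(0,1),f(1,1))
replace slot 1: 2·((-2)+6) − 4 = 4 → (4,-2,6)
replace slot 2: 2·(4+6) − (-2) = 22 → (4,22,6)
replace slot 3: 2·(4+22) − 6 = 46 → (4,22,46)
replace slot 2: 2·(4+46) − 22 = 78 → (4,78,46)

4,78,46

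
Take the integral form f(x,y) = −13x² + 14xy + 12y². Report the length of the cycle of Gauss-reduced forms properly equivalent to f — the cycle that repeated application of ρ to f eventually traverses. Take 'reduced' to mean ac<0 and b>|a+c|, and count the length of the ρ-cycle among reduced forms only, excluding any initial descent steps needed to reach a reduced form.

D = 820, ⌊√D⌋ = 28
river: ρ → (12,10,-15)
river: ρ → (-15,20,7)
river: ρ → (7,22,-12)
river: ρ → (-12,26,3)
river: ρ → (3,28,-3)
river: ρ → (-3,26,12)
river: ρ → (12,22,-7)
river: ρ → (-7,20,15)
river: ρ → (15,10,-12)
river: ρ → (-12,14,13)
river: ρ → (13,12,-13)
river: ρ → (-13,14,12)
ρ-cycle length = 12 (tail of 0 descent steps not counted)

12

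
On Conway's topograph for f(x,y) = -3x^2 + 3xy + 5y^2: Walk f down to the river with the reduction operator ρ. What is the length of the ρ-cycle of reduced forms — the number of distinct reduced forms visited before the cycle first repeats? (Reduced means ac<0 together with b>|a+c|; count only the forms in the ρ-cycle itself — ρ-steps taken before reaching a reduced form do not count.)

D = 69, ⌊√D⌋ = 8
river: ρ → (5,7,-1)
river: ρ → (-1,7,5)
river: ρ → (5,3,-3)
river: ρ → (-3,3,5)
ρ-cycle length = 4 (tail of 0 descent steps not counted)

4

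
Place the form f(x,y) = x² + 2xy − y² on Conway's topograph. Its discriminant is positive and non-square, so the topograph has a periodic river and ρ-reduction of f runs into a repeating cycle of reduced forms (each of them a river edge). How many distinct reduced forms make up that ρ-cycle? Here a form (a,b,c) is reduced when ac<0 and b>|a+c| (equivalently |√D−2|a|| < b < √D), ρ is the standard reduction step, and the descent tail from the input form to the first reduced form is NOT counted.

D = 8, ⌊√D⌋ = 2
river: ρ → (-1,2,1)
river: ρ → (1,2,-1)
ρ-cycle length = 2 (tail of 0 descent steps not counted)

2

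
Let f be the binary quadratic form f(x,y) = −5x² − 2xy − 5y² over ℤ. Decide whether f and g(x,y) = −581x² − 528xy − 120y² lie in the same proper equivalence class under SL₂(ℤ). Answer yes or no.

D₁ = -96, D₂ = -96
f is negative-definite; reduce −f:
−f: reduced (well bottom): (5,2,5) with a≤c, −a<b≤a
flip sign back: reduced form of f is (-5,-2,-5)
g is negative-definite; reduce −g:
−g: flip: (581,528,120)→(120,-528,581)
−g: translate: b→-48 (≡-528 mod 240), so (120,-528,581)→(120,-48,5)
−g: flip: (120,-48,5)→(5,48,120)
−g: translate: b→-2 (≡48 mod 10), so (5,48,120)→(5,-2,5)
−g: flip: (5,-2,5)→(5,2,5)
−g: reduced (well bottom): (5,2,5) with a≤c, −a<b≤a
flip sign back: reduced form of g is (-5,-2,-5)
reduced forms (-5, -2, -5) vs (-5, -2, -5) ⇒ equivalent

yes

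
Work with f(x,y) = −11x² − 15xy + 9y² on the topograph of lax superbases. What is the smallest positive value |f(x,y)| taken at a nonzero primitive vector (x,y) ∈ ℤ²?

descent: ρ → (9,15,-11)  [lands on river]
river: ρ → (-11,7,13)
river: ρ → (13,19,-5)
river: ρ → (-5,21,9)
closes: descent 1, river 4
min |a| on river = 5

5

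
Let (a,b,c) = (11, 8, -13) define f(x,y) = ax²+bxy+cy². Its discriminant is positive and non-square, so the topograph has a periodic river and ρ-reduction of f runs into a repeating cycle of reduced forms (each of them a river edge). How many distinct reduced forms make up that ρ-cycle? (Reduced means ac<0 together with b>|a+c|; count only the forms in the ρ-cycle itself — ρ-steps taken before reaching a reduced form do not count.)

D = 636, ⌊√D⌋ = 25
river: ρ → (-13,18,6)
river: ρ → (6,18,-13)
river: ρ → (-13,8,11)
river: ρ → (11,14,-10)
river: ρ → (-10,6,15)
river: ρ → (15,24,-1)
river: ρ → (-1,24,15)
river: ρ → (15,6,-10)
river: ρ → (-10,14,11)
river: ρ → (11,8,-13)
ρ-cycle length = 10 (tail of 0 descent steps not counted)

10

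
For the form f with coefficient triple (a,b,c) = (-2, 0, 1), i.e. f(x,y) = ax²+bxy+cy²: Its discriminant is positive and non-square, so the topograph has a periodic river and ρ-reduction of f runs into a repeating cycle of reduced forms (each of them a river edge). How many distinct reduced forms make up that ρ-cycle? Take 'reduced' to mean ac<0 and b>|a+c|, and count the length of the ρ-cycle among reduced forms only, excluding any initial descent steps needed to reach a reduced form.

D = 8, ⌊√D⌋ = 2
descent: ρ → (1,2,-1)  [lands on river]
river: ρ → (-1,2,1)
ρ-cycle length = 2 (tail of 1 descent step not counted)

2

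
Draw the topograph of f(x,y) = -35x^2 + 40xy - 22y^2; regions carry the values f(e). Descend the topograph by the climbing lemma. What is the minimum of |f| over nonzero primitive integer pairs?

translate: b→30 (≡-40 mod 70), so (35,-40,22)→(35,30,17)
flip: (35,30,17)→(17,-30,35)
translate: b→4 (≡-30 mod 34), so (17,-30,35)→(17,4,22)
reduced (well bottom): (17,4,22) with a≤c, −a<b≤a
well minimum |f| = |-17| = 17 (negative-definite)

17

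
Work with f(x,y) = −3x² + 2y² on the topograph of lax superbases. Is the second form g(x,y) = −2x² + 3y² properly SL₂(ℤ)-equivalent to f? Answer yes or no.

D₁ = 24, D₂ = 24
river cycle of f (length 2): (2, 4, -1), (-1, 4, 2)
river cycle of g (length 2): (-2, 4, 1), (1, 4, -2)
cycles differ ⇒ inequivalent

no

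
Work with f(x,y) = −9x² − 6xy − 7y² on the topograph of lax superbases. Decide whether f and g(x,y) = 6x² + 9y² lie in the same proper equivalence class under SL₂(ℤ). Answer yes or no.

D₁ = -216, D₂ = -216
f is negative-definite; reduce −f:
−f: flip: (9,6,7)→(7,-6,9)
−f: reduced (well bottom): (7,-6,9) with a≤c, −a<b≤a
flip sign back: reduced form of f is (-7,6,-9)
g: reduced (well bottom): (6,0,9) with a≤c, −a<b≤a
reduced forms (-7, 6, -9) vs (6, 0, 9) ⇒ inequivalent

no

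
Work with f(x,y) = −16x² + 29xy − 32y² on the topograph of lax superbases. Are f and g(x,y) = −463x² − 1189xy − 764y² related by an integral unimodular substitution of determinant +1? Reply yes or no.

D₁ = -1207, D₂ = -1207
f is negative-definite; reduce −f:
−f: translate: b→3 (≡-29 mod 32), so (16,-29,32)→(16,3,19)
−f: reduced (well bottom): (16,3,19) with a≤c, −a<b≤a
flip sign back: reduced form of f is (-16,-3,-19)
g is negative-definite; reduce −g:
−g: translate: b→263 (≡1189 mod 926), so (463,1189,764)→(463,263,38)
−g: flip: (463,263,38)→(38,-263,463)
−g: translate: b→-35 (≡-263 mod 76), so (38,-263,463)→(38,-35,16)
−g: flip: (38,-35,16)→(16,35,38)
−g: translate: b→3 (≡35 mod 32), so (16,35,38)→(16,3,19)
−g: reduced (well bottom): (16,3,19) with a≤c, −a<b≤a
flip sign back: reduced form of g is (-16,-3,-19)
reduced forms (-16, -3, -19) vs (-16, -3, -19) ⇒ equivalent

yes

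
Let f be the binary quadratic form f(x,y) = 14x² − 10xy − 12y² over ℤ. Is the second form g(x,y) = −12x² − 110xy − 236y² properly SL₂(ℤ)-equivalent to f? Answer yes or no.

D₁ = 772, D₂ = 772
river cycle of f (length 30): (-12, 10, 14), (14, 18, -8), (-8, 14, 18), (18, 22, -4), (-4, 26, 6), (6, 22, -12), (-12, 26, 2), (2, 26, -12), (-12, 22, 6), (6, 26, -4), … (20 more)
river cycle of g (length 30): (-12, 10, 14), (14, 18, -8), (-8, 14, 18), (18, 22, -4), (-4, 26, 6), (6, 22, -12), (-12, 26, 2), (2, 26, -12), (-12, 22, 6), (6, 26, -4), … (20 more)
cycles coincide ⇒ equivalent

yes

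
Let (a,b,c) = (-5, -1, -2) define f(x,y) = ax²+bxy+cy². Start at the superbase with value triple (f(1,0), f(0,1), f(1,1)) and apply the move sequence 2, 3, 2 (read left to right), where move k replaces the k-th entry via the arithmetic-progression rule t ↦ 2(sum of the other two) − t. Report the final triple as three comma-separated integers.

start (-5,-2,-8) = (f(1,0),f(0,1),f(1,1))
replace slot 2: 2·((-5)+(-8)) − (-2) = -24 → (-5,-24,-8)
replace slot 3: 2·((-5)+(-24)) − (-8) = -50 → (-5,-24,-50)
replace slot 2: 2·((-5)+(-50)) − (-24) = -86 → (-5,-86,-50)

-5,-86,-50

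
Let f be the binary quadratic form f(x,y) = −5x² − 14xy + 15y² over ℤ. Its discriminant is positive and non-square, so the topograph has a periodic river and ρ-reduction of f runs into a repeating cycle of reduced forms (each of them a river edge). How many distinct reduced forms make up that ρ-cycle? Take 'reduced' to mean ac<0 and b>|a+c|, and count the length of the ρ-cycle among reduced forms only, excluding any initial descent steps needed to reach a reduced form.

D = 496, ⌊√D⌋ = 22
descent: ρ → (15,14,-5)  [lands on river]
river: ρ → (-5,16,12)
river: ρ → (12,8,-9)
river: ρ → (-9,10,11)
river: ρ → (11,12,-8)
river: ρ → (-8,20,3)
river: ρ → (3,22,-1)
river: ρ → (-1,22,3)
river: ρ → (3,20,-8)
river: ρ → (-8,12,11)
river: ρ → (11,10,-9)
river: ρ → (-9,8,12)
river: ρ → (12,16,-5)
river: ρ → (-5,14,15)
river: ρ → (15,16,-4)
river: ρ → (-4,16,15)
ρ-cycle length = 16 (tail of 1 descent step not counted)

16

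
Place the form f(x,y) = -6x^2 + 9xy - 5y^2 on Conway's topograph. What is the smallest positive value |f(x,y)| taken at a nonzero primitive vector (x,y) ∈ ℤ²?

translate: b→3 (≡-9 mod 12), so (6,-9,5)→(6,3,2)
flip: (6,3,2)→(2,-3,6)
translate: b→1 (≡-3 mod 4), so (2,-3,6)→(2,1,5)
reduced (well bottom): (2,1,5) with a≤c, −a<b≤a
well minimum |f| = |-2| = 2 (negative-definite)

2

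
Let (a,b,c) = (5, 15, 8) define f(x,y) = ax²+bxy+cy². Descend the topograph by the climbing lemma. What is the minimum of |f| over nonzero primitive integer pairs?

descent: ρ → (8,1,-2)
descent: ρ → (-2,7,2)  [lands on river]
river: ρ → (2,5,-5)
river: ρ → (-5,5,2)
river: ρ → (2,7,-2)
river: ρ → (-2,5,5)
river: ρ → (5,5,-2)
closes: descent 2, river 6
min |a| on river = 2

2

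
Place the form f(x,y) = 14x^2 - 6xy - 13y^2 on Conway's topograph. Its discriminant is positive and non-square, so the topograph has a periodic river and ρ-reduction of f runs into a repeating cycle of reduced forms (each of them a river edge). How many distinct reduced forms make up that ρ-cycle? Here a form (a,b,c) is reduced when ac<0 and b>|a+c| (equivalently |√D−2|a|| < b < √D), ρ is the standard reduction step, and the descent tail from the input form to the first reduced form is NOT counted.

D = 764, ⌊√D⌋ = 27
descent: ρ → (-13,6,14)  [lands on river]
river: ρ → (14,22,-5)
river: ρ → (-5,18,22)
river: ρ → (22,26,-1)
river: ρ → (-1,26,22)
river: ρ → (22,18,-5)
river: ρ → (-5,22,14)
river: ρ → (14,6,-13)
river: ρ → (-13,20,7)
river: ρ → (7,22,-10)
river: ρ → (-10,18,11)
river: ρ → (11,26,-2)
river: ρ → (-2,26,11)
river: ρ → (11,18,-10)
river: ρ → (-10,22,7)
river: ρ → (7,20,-13)
ρ-cycle length = 16 (tail of 1 descent step not counted)

16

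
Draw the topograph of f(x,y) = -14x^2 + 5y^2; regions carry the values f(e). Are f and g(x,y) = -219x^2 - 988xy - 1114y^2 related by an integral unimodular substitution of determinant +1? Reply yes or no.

D₁ = 280, D₂ = 280
river cycle of f (length 6): (5, 10, -9), (-9, 8, 6), (6, 16, -1), (-1, 16, 6), (6, 8, -9), (-9, 10, 5)
river cycle of g (length 6): (5, 10, -9), (-9, 8, 6), (6, 16, -1), (-1, 16, 6), (6, 8, -9), (-9, 10, 5)
cycles coincide ⇒ equivalent

yes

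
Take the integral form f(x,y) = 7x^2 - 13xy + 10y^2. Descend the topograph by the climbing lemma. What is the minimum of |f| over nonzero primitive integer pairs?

translate: b→1 (≡-13 mod 14), so (7,-13,10)→(7,1,4)
flip: (7,1,4)→(4,-1,7)
reduced (well bottom): (4,-1,7) with a≤c, −a<b≤a
well minimum = a = 4

4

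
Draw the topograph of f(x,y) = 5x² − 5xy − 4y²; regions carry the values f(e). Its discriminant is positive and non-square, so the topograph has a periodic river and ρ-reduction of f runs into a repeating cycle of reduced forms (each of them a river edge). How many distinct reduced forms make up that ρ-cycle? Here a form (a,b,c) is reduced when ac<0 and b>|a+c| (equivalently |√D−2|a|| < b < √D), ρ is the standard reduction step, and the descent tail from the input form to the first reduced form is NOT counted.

D = 105, ⌊√D⌋ = 10
descent: ρ → (-4,5,5)  [lands on river]
river: ρ → (5,5,-4)
river: ρ → (-4,3,6)
river: ρ → (6,9,-1)
river: ρ → (-1,9,6)
river: ρ → (6,3,-4)
ρ-cycle length = 6 (tail of 1 descent step not counted)

6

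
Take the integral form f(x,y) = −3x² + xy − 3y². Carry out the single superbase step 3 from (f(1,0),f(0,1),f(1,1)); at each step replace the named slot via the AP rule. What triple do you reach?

start (-3,-3,-5) = (f(1,0),f(0,1),f(1,1))
replace slot 3: 2·((-3)+(-3)) − (-5) = -7 → (-3,-3,-7)

-3,-3,-7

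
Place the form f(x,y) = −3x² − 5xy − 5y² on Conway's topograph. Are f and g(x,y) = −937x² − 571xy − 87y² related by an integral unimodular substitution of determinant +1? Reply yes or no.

D₁ = -35, D₂ = -35
f is negative-definite; reduce −f:
−f: translate: b→-1 (≡5 mod 6), so (3,5,5)→(3,-1,3)
−f: flip: (3,-1,3)→(3,1,3)
−f: reduced (well bottom): (3,1,3) with a≤c, −a<b≤a
flip sign back: reduced form of f is (-3,-1,-3)
g is negative-definite; reduce −g:
−g: flip: (937,571,87)→(87,-571,937)
−g: translate: b→-49 (≡-571 mod 174), so (87,-571,937)→(87,-49,7)
−g: flip: (87,-49,7)→(7,49,87)
−g: translate: b→7 (≡49 mod 14), so (7,49,87)→(7,7,3)
−g: flip: (7,7,3)→(3,-7,7)
−g: translate: b→-1 (≡-7 mod 6), so (3,-7,7)→(3,-1,3)
−g: flip: (3,-1,3)→(3,1,3)
−g: reduced (well bottom): (3,1,3) with a≤c, −a<b≤a
flip sign back: reduced form of g is (-3,-1,-3)
reduced forms (-3, -1, -3) vs (-3, -1, -3) ⇒ equivalent

yes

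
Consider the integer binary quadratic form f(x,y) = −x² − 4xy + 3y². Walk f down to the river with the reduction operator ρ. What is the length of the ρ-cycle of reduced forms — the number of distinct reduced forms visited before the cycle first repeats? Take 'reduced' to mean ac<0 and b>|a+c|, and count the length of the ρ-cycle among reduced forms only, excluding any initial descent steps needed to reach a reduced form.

D = 28, ⌊√D⌋ = 5
descent: ρ → (3,4,-1)  [lands on river]
river: ρ → (-1,4,3)
river: ρ → (3,2,-2)
river: ρ → (-2,2,3)
ρ-cycle length = 4 (tail of 1 descent step not counted)

4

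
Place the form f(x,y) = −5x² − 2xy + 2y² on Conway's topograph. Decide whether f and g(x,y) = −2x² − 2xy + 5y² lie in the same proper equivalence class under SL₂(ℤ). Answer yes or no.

D₁ = 44, D₂ = 44
river cycle of f (length 2): (2, 6, -1), (-1, 6, 2)
river cycle of g (length 2): (-2, 6, 1), (1, 6, -2)
cycles differ ⇒ inequivalent

no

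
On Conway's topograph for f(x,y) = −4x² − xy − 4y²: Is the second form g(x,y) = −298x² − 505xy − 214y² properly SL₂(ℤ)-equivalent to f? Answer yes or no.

D₁ = -63, D₂ = -63
f is negative-definite; reduce −f:
−f: reduced (well bottom): (4,1,4) with a≤c, −a<b≤a
flip sign back: reduced form of f is (-4,-1,-4)
g is negative-definite; reduce −g:
−g: translate: b→-91 (≡505 mod 596), so (298,505,214)→(298,-91,7)
−g: flip: (298,-91,7)→(7,91,298)
−g: translate: b→7 (≡91 mod 14), so (7,91,298)→(7,7,4)
−g: flip: (7,7,4)→(4,-7,7)
−g: translate: b→1 (≡-7 mod 8), so (4,-7,7)→(4,1,4)
−g: reduced (well bottom): (4,1,4) with a≤c, −a<b≤a
flip sign back: reduced form of g is (-4,-1,-4)
reduced forms (-4, -1, -4) vs (-4, -1, -4) ⇒ equivalent

yes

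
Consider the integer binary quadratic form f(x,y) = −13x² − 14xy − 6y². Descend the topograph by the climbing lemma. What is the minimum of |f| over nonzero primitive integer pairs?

translate: b→-12 (≡14 mod 26), so (13,14,6)→(13,-12,5)
flip: (13,-12,5)→(5,12,13)
translate: b→2 (≡12 mod 10), so (5,12,13)→(5,2,6)
reduced (well bottom): (5,2,6) with a≤c, −a<b≤a
well minimum |f| = |-5| = 5 (negative-definite)

5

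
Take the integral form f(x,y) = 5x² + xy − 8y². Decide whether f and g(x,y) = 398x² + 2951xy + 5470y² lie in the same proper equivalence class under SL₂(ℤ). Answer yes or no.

D₁ = 161, D₂ = 161
river cycle of f (length 10): (5, 11, -2), (-2, 9, 10), (10, 11, -1), (-1, 11, 10), (10, 9, -2), (-2, 11, 5), (5, 9, -4), (-4, 7, 7), (7, 7, -4), (-4, 9, 5)
river cycle of g (length 10): (5, 11, -2), (-2, 9, 10), (10, 11, -1), (-1, 11, 10), (10, 9, -2), (-2, 11, 5), (5, 9, -4), (-4, 7, 7), (7, 7, -4), (-4, 9, 5)
cycles coincide ⇒ equivalent

yes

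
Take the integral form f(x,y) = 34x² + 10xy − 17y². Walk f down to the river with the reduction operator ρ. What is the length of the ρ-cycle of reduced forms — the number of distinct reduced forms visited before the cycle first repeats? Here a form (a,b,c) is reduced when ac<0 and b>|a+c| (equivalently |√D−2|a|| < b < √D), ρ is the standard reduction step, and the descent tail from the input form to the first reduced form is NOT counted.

D = 2412, ⌊√D⌋ = 49
descent: ρ → (-17,24,27)  [lands on river]
river: ρ → (27,30,-14)
river: ρ → (-14,26,31)
river: ρ → (31,36,-9)
river: ρ → (-9,36,31)
river: ρ → (31,26,-14)
river: ρ → (-14,30,27)
river: ρ → (27,24,-17)
river: ρ → (-17,44,7)
river: ρ → (7,40,-29)
river: ρ → (-29,18,18)
river: ρ → (18,18,-29)
river: ρ → (-29,40,7)
river: ρ → (7,44,-17)
ρ-cycle length = 14 (tail of 1 descent step not counted)

14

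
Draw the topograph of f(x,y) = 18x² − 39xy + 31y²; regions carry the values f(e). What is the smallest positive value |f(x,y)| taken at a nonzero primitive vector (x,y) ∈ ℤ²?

translate: b→-3 (≡-39 mod 36), so (18,-39,31)→(18,-3,10)
flip: (18,-3,10)→(10,3,18)
reduced (well bottom): (10,3,18) with a≤c, −a<b≤a
well minimum = a = 10

10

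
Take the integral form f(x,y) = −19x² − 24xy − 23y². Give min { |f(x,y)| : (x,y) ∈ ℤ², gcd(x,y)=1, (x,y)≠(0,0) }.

translate: b→-14 (≡24 mod 38), so (19,24,23)→(19,-14,18)
flip: (19,-14,18)→(18,14,19)
reduced (well bottom): (18,14,19) with a≤c, −a<b≤a
well minimum |f| = |-18| = 18 (negative-definite)

18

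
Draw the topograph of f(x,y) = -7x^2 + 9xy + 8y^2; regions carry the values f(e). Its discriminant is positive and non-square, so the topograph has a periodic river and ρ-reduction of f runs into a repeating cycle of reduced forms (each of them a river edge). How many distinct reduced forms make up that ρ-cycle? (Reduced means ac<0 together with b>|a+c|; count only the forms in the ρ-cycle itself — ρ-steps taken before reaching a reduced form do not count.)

D = 305, ⌊√D⌋ = 17
river: ρ → (8,7,-8)
river: ρ → (-8,9,7)
river: ρ → (7,5,-10)
river: ρ → (-10,15,2)
river: ρ → (2,17,-2)
river: ρ → (-2,15,10)
river: ρ → (10,5,-7)
river: ρ → (-7,9,8)
ρ-cycle length = 8 (tail of 0 descent steps not counted)

8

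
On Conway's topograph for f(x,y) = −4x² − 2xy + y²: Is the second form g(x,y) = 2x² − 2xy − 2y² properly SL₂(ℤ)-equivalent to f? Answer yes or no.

D₁ = 20, D₂ = 20
river cycle of f (length 2): (1, 4, -1), (-1, 4, 1)
river cycle of g (length 2): (-2, 2, 2), (2, 2, -2)
cycles differ ⇒ inequivalent

no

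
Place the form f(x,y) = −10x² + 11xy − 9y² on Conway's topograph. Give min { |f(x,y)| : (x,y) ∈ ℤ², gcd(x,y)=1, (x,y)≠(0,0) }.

translate: b→9 (≡-11 mod 20), so (10,-11,9)→(10,9,8)
flip: (10,9,8)→(8,-9,10)
translate: b→7 (≡-9 mod 16), so (8,-9,10)→(8,7,9)
reduced (well bottom): (8,7,9) with a≤c, −a<b≤a
well minimum |f| = |-8| = 8 (negative-definite)

8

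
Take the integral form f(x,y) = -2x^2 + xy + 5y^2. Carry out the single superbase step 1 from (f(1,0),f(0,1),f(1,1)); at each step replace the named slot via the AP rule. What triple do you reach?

start (-2,5,4) = (f(1,0),f(0,1),f(1,1))
replace slot 1: 2·(5+4) − (-2) = 20 → (20,5,4)

20,5,4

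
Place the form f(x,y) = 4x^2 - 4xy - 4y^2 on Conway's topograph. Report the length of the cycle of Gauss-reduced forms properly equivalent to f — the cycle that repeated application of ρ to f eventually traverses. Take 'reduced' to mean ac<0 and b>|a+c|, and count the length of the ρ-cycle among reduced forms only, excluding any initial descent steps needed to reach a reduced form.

D = 80, ⌊√D⌋ = 8
descent: ρ → (-4,4,4)  [lands on river]
river: ρ → (4,4,-4)
ρ-cycle length = 2 (tail of 1 descent step not counted)

2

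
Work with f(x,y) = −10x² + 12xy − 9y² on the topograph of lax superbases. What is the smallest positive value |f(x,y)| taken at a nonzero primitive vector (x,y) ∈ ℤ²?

translate: b→8 (≡-12 mod 20), so (10,-12,9)→(10,8,7)
flip: (10,8,7)→(7,-8,10)
translate: b→6 (≡-8 mod 14), so (7,-8,10)→(7,6,9)
reduced (well bottom): (7,6,9) with a≤c, −a<b≤a
well minimum |f| = |-7| = 7 (negative-definite)

7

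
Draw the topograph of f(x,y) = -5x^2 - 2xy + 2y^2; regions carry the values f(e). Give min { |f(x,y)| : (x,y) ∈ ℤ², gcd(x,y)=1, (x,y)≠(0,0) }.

descent: ρ → (2,6,-1)  [lands on river]
river: ρ → (-1,6,2)
closes: descent 1, river 2
min |a| on river = 1

1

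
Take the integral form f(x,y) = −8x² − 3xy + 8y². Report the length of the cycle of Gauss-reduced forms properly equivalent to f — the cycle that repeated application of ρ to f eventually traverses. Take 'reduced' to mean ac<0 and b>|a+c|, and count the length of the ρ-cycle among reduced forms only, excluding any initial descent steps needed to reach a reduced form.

D = 265, ⌊√D⌋ = 16
descent: ρ → (8,3,-8)  [lands on river]
river: ρ → (-8,13,3)
river: ρ → (3,11,-12)
river: ρ → (-12,13,2)
river: ρ → (2,15,-5)
river: ρ → (-5,15,2)
river: ρ → (2,13,-12)
river: ρ → (-12,11,3)
river: ρ → (3,13,-8)
river: ρ → (-8,3,8)
river: ρ → (8,13,-3)
river: ρ → (-3,11,12)
river: ρ → (12,13,-2)
river: ρ → (-2,15,5)
river: ρ → (5,15,-2)
river: ρ → (-2,13,12)
river: ρ → (12,11,-3)
river: ρ → (-3,13,8)
ρ-cycle length = 18 (tail of 1 descent step not counted)

18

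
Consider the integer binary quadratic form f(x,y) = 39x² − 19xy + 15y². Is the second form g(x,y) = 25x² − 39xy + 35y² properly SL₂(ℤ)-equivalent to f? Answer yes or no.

D₁ = -1979, D₂ = -1979
f: flip: (39,-19,15)→(15,19,39)
f: translate: b→-11 (≡19 mod 30), so (15,19,39)→(15,-11,35)
f: reduced (well bottom): (15,-11,35) with a≤c, −a<b≤a
g: translate: b→11 (≡-39 mod 50), so (25,-39,35)→(25,11,21)
g: flip: (25,11,21)→(21,-11,25)
g: reduced (well bottom): (21,-11,25) with a≤c, −a<b≤a
reduced forms (15, -11, 35) vs (21, -11, 25) ⇒ inequivalent

no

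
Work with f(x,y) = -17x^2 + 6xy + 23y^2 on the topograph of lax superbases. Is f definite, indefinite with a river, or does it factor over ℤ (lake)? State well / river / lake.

D = b²−4ac = 6² − 4·(-17)·23 = 1600
D = 40² is a perfect square ⇒ form factors over ℤ ⇒ lakes

lake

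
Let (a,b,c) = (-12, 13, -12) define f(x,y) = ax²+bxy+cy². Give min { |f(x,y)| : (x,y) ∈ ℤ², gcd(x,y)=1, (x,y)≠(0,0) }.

translate: b→11 (≡-13 mod 24), so (12,-13,12)→(12,11,11)
flip: (12,11,11)→(11,-11,12)
translate: b→11 (≡-11 mod 22), so (11,-11,12)→(11,11,12)
reduced (well bottom): (11,11,12) with a≤c, −a<b≤a
well minimum |f| = |-11| = 11 (negative-definite)

11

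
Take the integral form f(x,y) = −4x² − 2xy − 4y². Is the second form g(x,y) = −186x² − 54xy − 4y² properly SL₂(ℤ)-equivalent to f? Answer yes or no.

D₁ = -60, D₂ = -60
f is negative-definite; reduce −f:
−f: reduced (well bottom): (4,2,4) with a≤c, −a<b≤a
flip sign back: reduced form of f is (-4,-2,-4)
g is negative-definite; reduce −g:
−g: flip: (186,54,4)→(4,-54,186)
−g: translate: b→2 (≡-54 mod 8), so (4,-54,186)→(4,2,4)
−g: reduced (well bottom): (4,2,4) with a≤c, −a<b≤a
flip sign back: reduced form of g is (-4,-2,-4)
reduced forms (-4, -2, -4) vs (-4, -2, -4) ⇒ equivalent

yes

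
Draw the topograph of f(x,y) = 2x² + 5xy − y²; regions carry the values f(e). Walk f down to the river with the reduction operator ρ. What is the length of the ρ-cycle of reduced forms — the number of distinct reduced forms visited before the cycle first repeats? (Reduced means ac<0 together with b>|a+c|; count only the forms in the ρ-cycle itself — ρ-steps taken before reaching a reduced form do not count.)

D = 33, ⌊√D⌋ = 5
river: ρ → (-1,5,2)
river: ρ → (2,3,-3)
river: ρ → (-3,3,2)
river: ρ → (2,5,-1)
ρ-cycle length = 4 (tail of 0 descent steps not counted)

4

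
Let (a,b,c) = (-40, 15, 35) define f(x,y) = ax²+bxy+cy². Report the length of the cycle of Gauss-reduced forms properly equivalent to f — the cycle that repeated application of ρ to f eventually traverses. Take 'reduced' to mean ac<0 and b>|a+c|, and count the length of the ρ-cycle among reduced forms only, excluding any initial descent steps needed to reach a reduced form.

D = 5825, ⌊√D⌋ = 76
river: ρ → (35,55,-20)
river: ρ → (-20,65,20)
river: ρ → (20,55,-35)
river: ρ → (-35,15,40)
river: ρ → (40,65,-10)
river: ρ → (-10,75,5)
river: ρ → (5,75,-10)
river: ρ → (-10,65,40)
river: ρ → (40,15,-35)
river: ρ → (-35,55,20)
river: ρ → (20,65,-20)
river: ρ → (-20,55,35)
river: ρ → (35,15,-40)
river: ρ → (-40,65,10)
river: ρ → (10,75,-5)
river: ρ → (-5,75,10)
river: ρ → (10,65,-40)
river: ρ → (-40,15,35)
ρ-cycle length = 18 (tail of 0 descent steps not counted)

18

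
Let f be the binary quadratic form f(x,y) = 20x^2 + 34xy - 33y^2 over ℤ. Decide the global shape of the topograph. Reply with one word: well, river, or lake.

D = b²−4ac = 34² − 4·20·(-33) = 3796
D > 0 non-square ⇒ indefinite ⇒ periodic river

river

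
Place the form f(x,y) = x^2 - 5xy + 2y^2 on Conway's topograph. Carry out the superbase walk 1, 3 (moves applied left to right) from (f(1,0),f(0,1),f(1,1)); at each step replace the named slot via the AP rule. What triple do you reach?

start (1,2,-2) = (f(1,0),f(0,1),f(1,1))
replace slot 1: 2·(2+(-2)) − 1 = -1 → (-1,2,-2)
replace slot 3: 2·((-1)+2) − (-2) = 4 → (-1,2,4)

-1,2,4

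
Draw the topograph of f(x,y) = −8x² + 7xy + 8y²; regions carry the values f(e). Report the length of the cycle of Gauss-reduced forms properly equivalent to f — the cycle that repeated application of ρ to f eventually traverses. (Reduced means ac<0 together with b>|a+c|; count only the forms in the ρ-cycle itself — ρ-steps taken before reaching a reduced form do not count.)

D = 305, ⌊√D⌋ = 17
river: ρ → (8,9,-7)
river: ρ → (-7,5,10)
river: ρ → (10,15,-2)
river: ρ → (-2,17,2)
river: ρ → (2,15,-10)
river: ρ → (-10,5,7)
river: ρ → (7,9,-8)
river: ρ → (-8,7,8)
ρ-cycle length = 8 (tail of 0 descent steps not counted)

8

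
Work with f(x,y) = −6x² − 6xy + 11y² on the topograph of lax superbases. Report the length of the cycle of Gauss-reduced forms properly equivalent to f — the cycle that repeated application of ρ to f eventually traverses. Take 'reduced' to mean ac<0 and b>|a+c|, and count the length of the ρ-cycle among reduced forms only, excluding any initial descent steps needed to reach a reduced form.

D = 300, ⌊√D⌋ = 17
descent: ρ → (11,6,-6)  [lands on river]
river: ρ → (-6,6,11)
river: ρ → (11,16,-1)
river: ρ → (-1,16,11)
ρ-cycle length = 4 (tail of 1 descent step not counted)

4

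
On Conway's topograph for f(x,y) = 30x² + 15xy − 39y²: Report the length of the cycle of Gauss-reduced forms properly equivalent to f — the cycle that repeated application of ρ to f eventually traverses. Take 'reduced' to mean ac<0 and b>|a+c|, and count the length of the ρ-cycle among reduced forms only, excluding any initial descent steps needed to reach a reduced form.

D = 4905, ⌊√D⌋ = 70
river: ρ → (-39,63,6)
river: ρ → (6,69,-6)
river: ρ → (-6,63,39)
river: ρ → (39,15,-30)
river: ρ → (-30,45,24)
river: ρ → (24,51,-24)
river: ρ → (-24,45,30)
river: ρ → (30,15,-39)
ρ-cycle length = 8 (tail of 0 descent steps not counted)

8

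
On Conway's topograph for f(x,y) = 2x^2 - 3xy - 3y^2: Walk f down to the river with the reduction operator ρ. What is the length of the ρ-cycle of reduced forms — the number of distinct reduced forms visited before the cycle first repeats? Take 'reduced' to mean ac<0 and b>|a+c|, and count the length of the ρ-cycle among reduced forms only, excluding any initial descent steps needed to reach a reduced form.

D = 33, ⌊√D⌋ = 5
descent: ρ → (-3,3,2)  [lands on river]
river: ρ → (2,5,-1)
river: ρ → (-1,5,2)
river: ρ → (2,3,-3)
ρ-cycle length = 4 (tail of 1 descent step not counted)

4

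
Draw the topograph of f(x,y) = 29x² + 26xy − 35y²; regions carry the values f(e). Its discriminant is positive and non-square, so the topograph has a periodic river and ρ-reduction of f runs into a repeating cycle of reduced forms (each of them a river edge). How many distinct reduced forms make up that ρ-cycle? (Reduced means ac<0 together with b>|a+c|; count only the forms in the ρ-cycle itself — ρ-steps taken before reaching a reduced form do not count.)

D = 4736, ⌊√D⌋ = 68
river: ρ → (-35,44,20)
river: ρ → (20,36,-43)
river: ρ → (-43,50,13)
river: ρ → (13,54,-35)
river: ρ → (-35,16,32)
river: ρ → (32,48,-19)
river: ρ → (-19,66,5)
river: ρ → (5,64,-32)
river: ρ → (-32,64,5)
river: ρ → (5,66,-19)
river: ρ → (-19,48,32)
river: ρ → (32,16,-35)
river: ρ → (-35,54,13)
river: ρ → (13,50,-43)
river: ρ → (-43,36,20)
river: ρ → (20,44,-35)
river: ρ → (-35,26,29)
river: ρ → (29,32,-32)
river: ρ → (-32,32,29)
river: ρ → (29,26,-35)
ρ-cycle length = 20 (tail of 0 descent steps not counted)

20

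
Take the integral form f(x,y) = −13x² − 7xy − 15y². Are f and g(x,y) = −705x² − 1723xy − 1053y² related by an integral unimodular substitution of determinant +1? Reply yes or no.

D₁ = -731, D₂ = -731
f is negative-definite; reduce −f:
−f: reduced (well bottom): (13,7,15) with a≤c, −a<b≤a
flip sign back: reduced form of f is (-13,-7,-15)
g is negative-definite; reduce −g:
−g: translate: b→313 (≡1723 mod 1410), so (705,1723,1053)→(705,313,35)
−g: flip: (705,313,35)→(35,-313,705)
−g: translate: b→-33 (≡-313 mod 70), so (35,-313,705)→(35,-33,13)
−g: flip: (35,-33,13)→(13,33,35)
−g: translate: b→7 (≡33 mod 26), so (13,33,35)→(13,7,15)
−g: reduced (well bottom): (13,7,15) with a≤c, −a<b≤a
flip sign back: reduced form of g is (-13,-7,-15)
reduced forms (-13, -7, -15) vs (-13, -7, -15) ⇒ equivalent

yes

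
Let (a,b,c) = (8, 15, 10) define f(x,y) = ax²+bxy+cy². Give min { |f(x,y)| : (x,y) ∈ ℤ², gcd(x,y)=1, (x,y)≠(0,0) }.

translate: b→-1 (≡15 mod 16), so (8,15,10)→(8,-1,3)
flip: (8,-1,3)→(3,1,8)
reduced (well bottom): (3,1,8) with a≤c, −a<b≤a
well minimum = a = 3

3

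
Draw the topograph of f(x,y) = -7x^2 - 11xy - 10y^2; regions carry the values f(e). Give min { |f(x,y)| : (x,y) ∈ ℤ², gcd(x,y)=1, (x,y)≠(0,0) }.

translate: b→-3 (≡11 mod 14), so (7,11,10)→(7,-3,6)
flip: (7,-3,6)→(6,3,7)
reduced (well bottom): (6,3,7) with a≤c, −a<b≤a
well minimum |f| = |-6| = 6 (negative-definite)

6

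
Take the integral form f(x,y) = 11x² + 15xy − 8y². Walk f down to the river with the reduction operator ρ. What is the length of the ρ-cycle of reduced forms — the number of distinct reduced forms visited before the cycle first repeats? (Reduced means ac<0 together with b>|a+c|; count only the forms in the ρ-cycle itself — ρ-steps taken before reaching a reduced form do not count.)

D = 577, ⌊√D⌋ = 24
river: ρ → (-8,17,9)
river: ρ → (9,19,-6)
river: ρ → (-6,17,12)
river: ρ → (12,7,-11)
river: ρ → (-11,15,8)
river: ρ → (8,17,-9)
river: ρ → (-9,19,6)
river: ρ → (6,17,-12)
river: ρ → (-12,7,11)
river: ρ → (11,15,-8)
ρ-cycle length = 10 (tail of 0 descent steps not counted)

10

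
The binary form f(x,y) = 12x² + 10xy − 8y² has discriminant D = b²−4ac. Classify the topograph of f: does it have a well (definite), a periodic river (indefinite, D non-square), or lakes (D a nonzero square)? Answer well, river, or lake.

D = b²−4ac = 10² − 4·12·(-8) = 484
D = 22² is a perfect square ⇒ form factors over ℤ ⇒ lakes

lake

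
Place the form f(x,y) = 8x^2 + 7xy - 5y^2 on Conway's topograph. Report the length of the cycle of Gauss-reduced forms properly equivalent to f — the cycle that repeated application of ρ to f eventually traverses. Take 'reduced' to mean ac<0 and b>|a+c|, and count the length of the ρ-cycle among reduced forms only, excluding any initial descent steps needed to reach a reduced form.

D = 209, ⌊√D⌋ = 14
river: ρ → (-5,13,2)
river: ρ → (2,11,-11)
river: ρ → (-11,11,2)
river: ρ → (2,13,-5)
river: ρ → (-5,7,8)
river: ρ → (8,9,-4)
river: ρ → (-4,7,10)
river: ρ → (10,13,-1)
river: ρ → (-1,13,10)
river: ρ → (10,7,-4)
river: ρ → (-4,9,8)
river: ρ → (8,7,-5)
ρ-cycle length = 12 (tail of 0 descent steps not counted)

12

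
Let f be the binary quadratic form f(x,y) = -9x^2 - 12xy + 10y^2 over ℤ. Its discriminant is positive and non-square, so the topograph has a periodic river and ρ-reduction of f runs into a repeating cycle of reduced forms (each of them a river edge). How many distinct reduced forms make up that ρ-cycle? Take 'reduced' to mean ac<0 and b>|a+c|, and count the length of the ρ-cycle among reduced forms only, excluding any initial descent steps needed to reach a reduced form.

D = 504, ⌊√D⌋ = 22
descent: ρ → (10,12,-9)  [lands on river]
river: ρ → (-9,6,13)
river: ρ → (13,20,-2)
river: ρ → (-2,20,13)
river: ρ → (13,6,-9)
river: ρ → (-9,12,10)
river: ρ → (10,8,-11)
river: ρ → (-11,14,7)
river: ρ → (7,14,-11)
river: ρ → (-11,8,10)
ρ-cycle length = 10 (tail of 1 descent step not counted)

10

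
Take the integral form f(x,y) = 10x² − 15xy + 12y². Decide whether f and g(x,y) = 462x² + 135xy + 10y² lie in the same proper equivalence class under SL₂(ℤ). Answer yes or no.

D₁ = -255, D₂ = -255
f: translate: b→5 (≡-15 mod 20), so (10,-15,12)→(10,5,7)
f: flip: (10,5,7)→(7,-5,10)
f: reduced (well bottom): (7,-5,10) with a≤c, −a<b≤a
g: flip: (462,135,10)→(10,-135,462)
g: translate: b→5 (≡-135 mod 20), so (10,-135,462)→(10,5,7)
g: flip: (10,5,7)→(7,-5,10)
g: reduced (well bottom): (7,-5,10) with a≤c, −a<b≤a
reduced forms (7, -5, 10) vs (7, -5, 10) ⇒ equivalent

yes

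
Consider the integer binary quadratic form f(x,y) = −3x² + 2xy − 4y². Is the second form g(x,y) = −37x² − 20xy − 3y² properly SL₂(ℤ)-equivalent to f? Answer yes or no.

D₁ = -44, D₂ = -44
f is negative-definite; reduce −f:
−f: reduced (well bottom): (3,-2,4) with a≤c, −a<b≤a
flip sign back: reduced form of f is (-3,2,-4)
g is negative-definite; reduce −g:
−g: flip: (37,20,3)→(3,-20,37)
−g: translate: b→-2 (≡-20 mod 6), so (3,-20,37)→(3,-2,4)
−g: reduced (well bottom): (3,-2,4) with a≤c, −a<b≤a
flip sign back: reduced form of g is (-3,2,-4)
reduced forms (-3, 2, -4) vs (-3, 2, -4) ⇒ equivalent

yes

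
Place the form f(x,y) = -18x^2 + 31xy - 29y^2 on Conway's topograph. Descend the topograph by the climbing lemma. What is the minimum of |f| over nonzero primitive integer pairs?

translate: b→5 (≡-31 mod 36), so (18,-31,29)→(18,5,16)
flip: (18,5,16)→(16,-5,18)
reduced (well bottom): (16,-5,18) with a≤c, −a<b≤a
well minimum |f| = |-16| = 16 (negative-definite)

16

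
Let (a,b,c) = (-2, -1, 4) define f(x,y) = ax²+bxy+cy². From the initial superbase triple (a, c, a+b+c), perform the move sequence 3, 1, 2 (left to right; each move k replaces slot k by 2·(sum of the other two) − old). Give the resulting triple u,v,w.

start (-2,4,1) = (f(1,0),f(0,1),f(1,1))
replace slot 3: 2·((-2)+4) − 1 = 3 → (-2,4,3)
replace slot 1: 2·(4+3) − (-2) = 16 → (16,4,3)
replace slot 2: 2·(16+3) − 4 = 34 → (16,34,3)

16,34,3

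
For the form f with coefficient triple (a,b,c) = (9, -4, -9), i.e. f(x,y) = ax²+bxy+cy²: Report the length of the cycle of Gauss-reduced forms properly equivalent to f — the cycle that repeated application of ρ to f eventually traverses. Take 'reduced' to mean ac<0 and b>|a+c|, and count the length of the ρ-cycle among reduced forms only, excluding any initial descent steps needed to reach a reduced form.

D = 340, ⌊√D⌋ = 18
descent: ρ → (-9,4,9)  [lands on river]
river: ρ → (9,14,-4)
river: ρ → (-4,18,1)
river: ρ → (1,18,-4)
river: ρ → (-4,14,9)
river: ρ → (9,4,-9)
river: ρ → (-9,14,4)
river: ρ → (4,18,-1)
river: ρ → (-1,18,4)
river: ρ → (4,14,-9)
ρ-cycle length = 10 (tail of 1 descent step not counted)

10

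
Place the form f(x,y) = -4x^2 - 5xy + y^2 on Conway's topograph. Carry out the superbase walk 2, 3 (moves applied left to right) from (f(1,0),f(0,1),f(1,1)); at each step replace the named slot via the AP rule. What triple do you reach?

start (-4,1,-8) = (f(1,0),f(0,1),f(1,1))
replace slot 2: 2·((-4)+(-8)) − 1 = -25 → (-4,-25,-8)
replace slot 3: 2·((-4)+(-25)) − (-8) = -50 → (-4,-25,-50)

-4,-25,-50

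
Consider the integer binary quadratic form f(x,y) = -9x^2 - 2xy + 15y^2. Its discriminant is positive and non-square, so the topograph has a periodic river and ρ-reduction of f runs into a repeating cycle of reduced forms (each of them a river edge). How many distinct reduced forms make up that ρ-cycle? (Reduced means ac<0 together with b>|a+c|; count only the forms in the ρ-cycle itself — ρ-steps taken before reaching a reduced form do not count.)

D = 544, ⌊√D⌋ = 23
descent: ρ → (15,2,-9)
descent: ρ → (-9,16,8)  [lands on river]
river: ρ → (8,16,-9)
river: ρ → (-9,20,4)
river: ρ → (4,20,-9)
ρ-cycle length = 4 (tail of 2 descent steps not counted)

4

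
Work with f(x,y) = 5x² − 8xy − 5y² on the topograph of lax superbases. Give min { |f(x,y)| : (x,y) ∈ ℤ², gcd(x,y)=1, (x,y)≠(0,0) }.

descent: ρ → (-5,8,5)  [lands on river]
river: ρ → (5,12,-1)
river: ρ → (-1,12,5)
river: ρ → (5,8,-5)
river: ρ → (-5,12,1)
river: ρ → (1,12,-5)
closes: descent 1, river 6
min |a| on river = 1

1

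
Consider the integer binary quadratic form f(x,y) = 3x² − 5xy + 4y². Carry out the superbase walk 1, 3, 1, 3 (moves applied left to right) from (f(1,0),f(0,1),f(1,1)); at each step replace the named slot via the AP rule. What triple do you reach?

start (3,4,2) = (f(1,0),f(0,1),f(1,1))
replace slot 1: 2·(4+2) − 3 = 9 → (9,4,2)
replace slot 3: 2·(9+4) − 2 = 24 → (9,4,24)
replace slot 1: 2·(4+24) − 9 = 47 → (47,4,24)
replace slot 3: 2·(47+4) − 24 = 78 → (47,4,78)

47,4,78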